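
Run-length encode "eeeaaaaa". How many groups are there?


Input: eeeaaaaa
Scanning for consecutive runs:
  Group 1: 'e' x 3 (positions 0-2)
  Group 2: 'a' x 5 (positions 3-7)
Total groups: 2

2


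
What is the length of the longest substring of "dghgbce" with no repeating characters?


Input: "dghgbce"
Sliding window (track last position of each char):
  Position 0 ('d'): window [0,0] length 1 -- new best
  Position 1 ('g'): window [0,1] length 2 -- new best
  Position 2 ('h'): window [0,2] length 3 -- new best
  Position 3 ('g'): repeat (last at 1), move window start to 2
  Position 3 ('g'): window [2,3] length 2
  Position 4 ('b'): window [2,4] length 3
  Position 5 ('c'): window [2,5] length 4 -- new best
  Position 6 ('e'): window [2,6] length 5 -- new best
Longest substring with no repeats: "hgbce" with length 5

5


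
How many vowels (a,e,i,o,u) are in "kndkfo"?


Input: kndkfo
Checking each character:
  'k' at position 0: consonant
  'n' at position 1: consonant
  'd' at position 2: consonant
  'k' at position 3: consonant
  'f' at position 4: consonant
  'o' at position 5: vowel (running total: 1)
Total vowels: 1

1


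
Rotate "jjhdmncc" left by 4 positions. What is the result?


Input: "jjhdmncc", rotate left by 4
First 4 characters: "jjhd"
Remaining characters: "mncc"
Concatenate remaining + first: "mncc" + "jjhd" = "mnccjjhd"

mnccjjhd


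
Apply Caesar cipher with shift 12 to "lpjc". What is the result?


Caesar cipher: shift "lpjc" by 12
  'l' (pos 11) + 12 = pos 23 = 'x'
  'p' (pos 15) + 12 = pos 1 = 'b'
  'j' (pos 9) + 12 = pos 21 = 'v'
  'c' (pos 2) + 12 = pos 14 = 'o'
Result: xbvo

xbvo


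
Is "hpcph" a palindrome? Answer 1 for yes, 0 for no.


Input: hpcph
Reversed: hpcph
  Compare pos 0 ('h') with pos 4 ('h'): match
  Compare pos 1 ('p') with pos 3 ('p'): match
Result: palindrome

1


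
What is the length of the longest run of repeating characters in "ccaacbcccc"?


Input: "ccaacbcccc"
Scanning for longest run:
  Position 1 ('c'): continues run of 'c', length=2
  Position 2 ('a'): new char, reset run to 1
  Position 3 ('a'): continues run of 'a', length=2
  Position 4 ('c'): new char, reset run to 1
  Position 5 ('b'): new char, reset run to 1
  Position 6 ('c'): new char, reset run to 1
  Position 7 ('c'): continues run of 'c', length=2
  Position 8 ('c'): continues run of 'c', length=3
  Position 9 ('c'): continues run of 'c', length=4
Longest run: 'c' with length 4

4


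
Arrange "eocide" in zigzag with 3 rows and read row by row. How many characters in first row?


Zigzag "eocide" into 3 rows:
Placing characters:
  'e' => row 0
  'o' => row 1
  'c' => row 2
  'i' => row 1
  'd' => row 0
  'e' => row 1
Rows:
  Row 0: "ed"
  Row 1: "oie"
  Row 2: "c"
First row length: 2

2


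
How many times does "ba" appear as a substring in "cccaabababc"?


Searching for "ba" in "cccaabababc"
Scanning each position:
  Position 0: "cc" => no
  Position 1: "cc" => no
  Position 2: "ca" => no
  Position 3: "aa" => no
  Position 4: "ab" => no
  Position 5: "ba" => MATCH
  Position 6: "ab" => no
  Position 7: "ba" => MATCH
  Position 8: "ab" => no
  Position 9: "bc" => no
Total occurrences: 2

2


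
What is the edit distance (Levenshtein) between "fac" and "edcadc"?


Computing edit distance: "fac" -> "edcadc"
DP table:
           e    d    c    a    d    c
      0    1    2    3    4    5    6
  f   1    1    2    3    4    5    6
  a   2    2    2    3    3    4    5
  c   3    3    3    2    3    4    4
Edit distance = dp[3][6] = 4

4


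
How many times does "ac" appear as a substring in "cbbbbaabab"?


Searching for "ac" in "cbbbbaabab"
Scanning each position:
  Position 0: "cb" => no
  Position 1: "bb" => no
  Position 2: "bb" => no
  Position 3: "bb" => no
  Position 4: "ba" => no
  Position 5: "aa" => no
  Position 6: "ab" => no
  Position 7: "ba" => no
  Position 8: "ab" => no
Total occurrences: 0

0


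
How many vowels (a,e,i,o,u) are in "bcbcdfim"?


Input: bcbcdfim
Checking each character:
  'b' at position 0: consonant
  'c' at position 1: consonant
  'b' at position 2: consonant
  'c' at position 3: consonant
  'd' at position 4: consonant
  'f' at position 5: consonant
  'i' at position 6: vowel (running total: 1)
  'm' at position 7: consonant
Total vowels: 1

1


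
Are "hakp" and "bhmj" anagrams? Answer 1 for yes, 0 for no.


Strings: "hakp", "bhmj"
Sorted first:  ahkp
Sorted second: bhjm
Differ at position 0: 'a' vs 'b' => not anagrams

0


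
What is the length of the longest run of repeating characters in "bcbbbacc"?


Input: "bcbbbacc"
Scanning for longest run:
  Position 1 ('c'): new char, reset run to 1
  Position 2 ('b'): new char, reset run to 1
  Position 3 ('b'): continues run of 'b', length=2
  Position 4 ('b'): continues run of 'b', length=3
  Position 5 ('a'): new char, reset run to 1
  Position 6 ('c'): new char, reset run to 1
  Position 7 ('c'): continues run of 'c', length=2
Longest run: 'b' with length 3

3


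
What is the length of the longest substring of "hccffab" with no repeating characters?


Input: "hccffab"
Sliding window (track last position of each char):
  Position 0 ('h'): window [0,0] length 1 -- new best
  Position 1 ('c'): window [0,1] length 2 -- new best
  Position 2 ('c'): repeat (last at 1), move window start to 2
  Position 2 ('c'): window [2,2] length 1
  Position 3 ('f'): window [2,3] length 2
  Position 4 ('f'): repeat (last at 3), move window start to 4
  Position 4 ('f'): window [4,4] length 1
  Position 5 ('a'): window [4,5] length 2
  Position 6 ('b'): window [4,6] length 3 -- new best
Longest substring with no repeats: "fab" with length 3

3


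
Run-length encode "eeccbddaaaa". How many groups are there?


Input: eeccbddaaaa
Scanning for consecutive runs:
  Group 1: 'e' x 2 (positions 0-1)
  Group 2: 'c' x 2 (positions 2-3)
  Group 3: 'b' x 1 (positions 4-4)
  Group 4: 'd' x 2 (positions 5-6)
  Group 5: 'a' x 4 (positions 7-10)
Total groups: 5

5


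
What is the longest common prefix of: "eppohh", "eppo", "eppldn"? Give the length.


Words: eppohh, eppo, eppldn
  Position 0: all 'e' => match
  Position 1: all 'p' => match
  Position 2: all 'p' => match
  Position 3: ('o', 'o', 'l') => mismatch, stop
LCP = "epp" (length 3)

3


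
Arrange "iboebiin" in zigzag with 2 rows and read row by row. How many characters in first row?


Zigzag "iboebiin" into 2 rows:
Placing characters:
  'i' => row 0
  'b' => row 1
  'o' => row 0
  'e' => row 1
  'b' => row 0
  'i' => row 1
  'i' => row 0
  'n' => row 1
Rows:
  Row 0: "iobi"
  Row 1: "bein"
First row length: 4

4


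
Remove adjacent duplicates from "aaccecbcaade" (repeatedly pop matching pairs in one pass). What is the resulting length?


Input: aaccecbcaade
Stack-based adjacent duplicate removal:
  Read 'a': push. Stack: a
  Read 'a': matches stack top 'a' => pop. Stack: (empty)
  Read 'c': push. Stack: c
  Read 'c': matches stack top 'c' => pop. Stack: (empty)
  Read 'e': push. Stack: e
  Read 'c': push. Stack: ec
  Read 'b': push. Stack: ecb
  Read 'c': push. Stack: ecbc
  Read 'a': push. Stack: ecbca
  Read 'a': matches stack top 'a' => pop. Stack: ecbc
  Read 'd': push. Stack: ecbcd
  Read 'e': push. Stack: ecbcde
Final stack: "ecbcde" (length 6)

6


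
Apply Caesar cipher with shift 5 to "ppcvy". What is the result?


Caesar cipher: shift "ppcvy" by 5
  'p' (pos 15) + 5 = pos 20 = 'u'
  'p' (pos 15) + 5 = pos 20 = 'u'
  'c' (pos 2) + 5 = pos 7 = 'h'
  'v' (pos 21) + 5 = pos 0 = 'a'
  'y' (pos 24) + 5 = pos 3 = 'd'
Result: uuhad

uuhad


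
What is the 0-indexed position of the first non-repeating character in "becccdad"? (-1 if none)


Input: becccdad
Character frequencies:
  'a': 1
  'b': 1
  'c': 3
  'd': 2
  'e': 1
Scanning left to right for freq == 1:
  Position 0 ('b'): unique! => answer = 0

0


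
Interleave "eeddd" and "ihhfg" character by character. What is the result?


Interleaving "eeddd" and "ihhfg":
  Position 0: 'e' from first, 'i' from second => "ei"
  Position 1: 'e' from first, 'h' from second => "eh"
  Position 2: 'd' from first, 'h' from second => "dh"
  Position 3: 'd' from first, 'f' from second => "df"
  Position 4: 'd' from first, 'g' from second => "dg"
Result: eiehdhdfdg

eiehdhdfdg


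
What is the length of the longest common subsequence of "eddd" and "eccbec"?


LCS of "eddd" and "eccbec"
DP table:
           e    c    c    b    e    c
      0    0    0    0    0    0    0
  e   0    1    1    1    1    1    1
  d   0    1    1    1    1    1    1
  d   0    1    1    1    1    1    1
  d   0    1    1    1    1    1    1
LCS length = dp[4][6] = 1

1


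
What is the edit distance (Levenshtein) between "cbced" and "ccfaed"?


Computing edit distance: "cbced" -> "ccfaed"
DP table:
           c    c    f    a    e    d
      0    1    2    3    4    5    6
  c   1    0    1    2    3    4    5
  b   2    1    1    2    3    4    5
  c   3    2    1    2    3    4    5
  e   4    3    2    2    3    3    4
  d   5    4    3    3    3    4    3
Edit distance = dp[5][6] = 3

3


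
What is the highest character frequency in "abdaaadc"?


Input: abdaaadc
Character counts:
  'a': 4
  'b': 1
  'c': 1
  'd': 2
Maximum frequency: 4

4


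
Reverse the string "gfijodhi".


Input: gfijodhi
Reading characters right to left:
  Position 7: 'i'
  Position 6: 'h'
  Position 5: 'd'
  Position 4: 'o'
  Position 3: 'j'
  Position 2: 'i'
  Position 1: 'f'
  Position 0: 'g'
Reversed: ihdojifg

ihdojifg


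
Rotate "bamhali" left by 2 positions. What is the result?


Input: "bamhali", rotate left by 2
First 2 characters: "ba"
Remaining characters: "mhali"
Concatenate remaining + first: "mhali" + "ba" = "mhaliba"

mhaliba


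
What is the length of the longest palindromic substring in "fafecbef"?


Input: "fafecbef"
Checking substrings for palindromes:
  [0:3] "faf" (len 3) => palindrome
Longest palindromic substring: "faf" with length 3

3


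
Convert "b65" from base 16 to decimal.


Input: "b65" in base 16
Positional expansion:
  Digit 'b' (value 11) x 16^2 = 2816
  Digit '6' (value 6) x 16^1 = 96
  Digit '5' (value 5) x 16^0 = 5
Sum = 2917

2917


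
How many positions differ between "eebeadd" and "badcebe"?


Comparing "eebeadd" and "badcebe" position by position:
  Position 0: 'e' vs 'b' => DIFFER
  Position 1: 'e' vs 'a' => DIFFER
  Position 2: 'b' vs 'd' => DIFFER
  Position 3: 'e' vs 'c' => DIFFER
  Position 4: 'a' vs 'e' => DIFFER
  Position 5: 'd' vs 'b' => DIFFER
  Position 6: 'd' vs 'e' => DIFFER
Positions that differ: 7

7


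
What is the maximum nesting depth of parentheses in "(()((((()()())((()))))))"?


Input: "(()((((()()())((()))))))"
Tracking depth:
  Position 0 '(': depth becomes 1
  Position 1 '(': depth becomes 2
  Position 2 ')': depth becomes 1
  Position 3 '(': depth becomes 2
  Position 4 '(': depth becomes 3
  Position 5 '(': depth becomes 4
  Position 6 '(': depth becomes 5
  Position 7 '(': depth becomes 6
  Position 8 ')': depth becomes 5
  Position 9 '(': depth becomes 6
  Position 10 ')': depth becomes 5
  Position 11 '(': depth becomes 6
  Position 12 ')': depth becomes 5
  Position 13 ')': depth becomes 4
  Position 14 '(': depth becomes 5
  Position 15 '(': depth becomes 6
  Position 16 '(': depth becomes 7
  Position 17 ')': depth becomes 6
  Position 18 ')': depth becomes 5
  Position 19 ')': depth becomes 4
  Position 20 ')': depth becomes 3
  Position 21 ')': depth becomes 2
  Position 22 ')': depth becomes 1
  Position 23 ')': depth becomes 0
Maximum depth reached: 7

7


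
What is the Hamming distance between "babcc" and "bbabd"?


Comparing "babcc" and "bbabd" position by position:
  Position 0: 'b' vs 'b' => same
  Position 1: 'a' vs 'b' => differ
  Position 2: 'b' vs 'a' => differ
  Position 3: 'c' vs 'b' => differ
  Position 4: 'c' vs 'd' => differ
Total differences (Hamming distance): 4

4


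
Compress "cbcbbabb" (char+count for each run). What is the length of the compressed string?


Input: cbcbbabb
Runs:
  'c' x 1 => "c1"
  'b' x 1 => "b1"
  'c' x 1 => "c1"
  'b' x 2 => "b2"
  'a' x 1 => "a1"
  'b' x 2 => "b2"
Compressed: "c1b1c1b2a1b2"
Compressed length: 12

12


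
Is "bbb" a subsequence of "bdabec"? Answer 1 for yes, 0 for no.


Check if "bbb" is a subsequence of "bdabec"
Greedy scan:
  Position 0 ('b'): matches sub[0] = 'b'
  Position 1 ('d'): no match needed
  Position 2 ('a'): no match needed
  Position 3 ('b'): matches sub[1] = 'b'
  Position 4 ('e'): no match needed
  Position 5 ('c'): no match needed
Only matched 2/3 characters => not a subsequence

0


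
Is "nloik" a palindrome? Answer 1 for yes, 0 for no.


Input: nloik
Reversed: kioln
  Compare pos 0 ('n') with pos 4 ('k'): MISMATCH
  Compare pos 1 ('l') with pos 3 ('i'): MISMATCH
Result: not a palindrome

0


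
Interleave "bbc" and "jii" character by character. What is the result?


Interleaving "bbc" and "jii":
  Position 0: 'b' from first, 'j' from second => "bj"
  Position 1: 'b' from first, 'i' from second => "bi"
  Position 2: 'c' from first, 'i' from second => "ci"
Result: bjbici

bjbici


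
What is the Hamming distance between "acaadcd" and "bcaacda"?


Comparing "acaadcd" and "bcaacda" position by position:
  Position 0: 'a' vs 'b' => differ
  Position 1: 'c' vs 'c' => same
  Position 2: 'a' vs 'a' => same
  Position 3: 'a' vs 'a' => same
  Position 4: 'd' vs 'c' => differ
  Position 5: 'c' vs 'd' => differ
  Position 6: 'd' vs 'a' => differ
Total differences (Hamming distance): 4

4


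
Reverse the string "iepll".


Input: iepll
Reading characters right to left:
  Position 4: 'l'
  Position 3: 'l'
  Position 2: 'p'
  Position 1: 'e'
  Position 0: 'i'
Reversed: llpei

llpei


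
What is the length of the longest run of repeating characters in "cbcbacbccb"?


Input: "cbcbacbccb"
Scanning for longest run:
  Position 1 ('b'): new char, reset run to 1
  Position 2 ('c'): new char, reset run to 1
  Position 3 ('b'): new char, reset run to 1
  Position 4 ('a'): new char, reset run to 1
  Position 5 ('c'): new char, reset run to 1
  Position 6 ('b'): new char, reset run to 1
  Position 7 ('c'): new char, reset run to 1
  Position 8 ('c'): continues run of 'c', length=2
  Position 9 ('b'): new char, reset run to 1
Longest run: 'c' with length 2

2


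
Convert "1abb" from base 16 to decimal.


Input: "1abb" in base 16
Positional expansion:
  Digit '1' (value 1) x 16^3 = 4096
  Digit 'a' (value 10) x 16^2 = 2560
  Digit 'b' (value 11) x 16^1 = 176
  Digit 'b' (value 11) x 16^0 = 11
Sum = 6843

6843


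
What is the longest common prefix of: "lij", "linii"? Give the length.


Words: lij, linii
  Position 0: all 'l' => match
  Position 1: all 'i' => match
  Position 2: ('j', 'n') => mismatch, stop
LCP = "li" (length 2)

2


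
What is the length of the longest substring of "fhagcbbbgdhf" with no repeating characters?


Input: "fhagcbbbgdhf"
Sliding window (track last position of each char):
  Position 0 ('f'): window [0,0] length 1 -- new best
  Position 1 ('h'): window [0,1] length 2 -- new best
  Position 2 ('a'): window [0,2] length 3 -- new best
  Position 3 ('g'): window [0,3] length 4 -- new best
  Position 4 ('c'): window [0,4] length 5 -- new best
  Position 5 ('b'): window [0,5] length 6 -- new best
  Position 6 ('b'): repeat (last at 5), move window start to 6
  Position 6 ('b'): window [6,6] length 1
  Position 7 ('b'): repeat (last at 6), move window start to 7
  Position 7 ('b'): window [7,7] length 1
  Position 8 ('g'): window [7,8] length 2
  Position 9 ('d'): window [7,9] length 3
  Position 10 ('h'): window [7,10] length 4
  Position 11 ('f'): window [7,11] length 5
Longest substring with no repeats: "fhagcb" with length 6

6


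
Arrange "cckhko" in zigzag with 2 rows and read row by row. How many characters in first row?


Zigzag "cckhko" into 2 rows:
Placing characters:
  'c' => row 0
  'c' => row 1
  'k' => row 0
  'h' => row 1
  'k' => row 0
  'o' => row 1
Rows:
  Row 0: "ckk"
  Row 1: "cho"
First row length: 3

3


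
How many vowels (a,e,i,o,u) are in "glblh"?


Input: glblh
Checking each character:
  'g' at position 0: consonant
  'l' at position 1: consonant
  'b' at position 2: consonant
  'l' at position 3: consonant
  'h' at position 4: consonant
Total vowels: 0

0


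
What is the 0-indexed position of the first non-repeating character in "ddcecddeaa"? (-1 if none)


Input: ddcecddeaa
Character frequencies:
  'a': 2
  'c': 2
  'd': 4
  'e': 2
Scanning left to right for freq == 1:
  Position 0 ('d'): freq=4, skip
  Position 1 ('d'): freq=4, skip
  Position 2 ('c'): freq=2, skip
  Position 3 ('e'): freq=2, skip
  Position 4 ('c'): freq=2, skip
  Position 5 ('d'): freq=4, skip
  Position 6 ('d'): freq=4, skip
  Position 7 ('e'): freq=2, skip
  Position 8 ('a'): freq=2, skip
  Position 9 ('a'): freq=2, skip
  No unique character found => answer = -1

-1


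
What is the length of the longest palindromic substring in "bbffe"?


Input: "bbffe"
Checking substrings for palindromes:
  [0:2] "bb" (len 2) => palindrome
  [2:4] "ff" (len 2) => palindrome
Longest palindromic substring: "bb" with length 2

2


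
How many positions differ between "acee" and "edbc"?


Comparing "acee" and "edbc" position by position:
  Position 0: 'a' vs 'e' => DIFFER
  Position 1: 'c' vs 'd' => DIFFER
  Position 2: 'e' vs 'b' => DIFFER
  Position 3: 'e' vs 'c' => DIFFER
Positions that differ: 4

4


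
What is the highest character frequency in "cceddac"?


Input: cceddac
Character counts:
  'a': 1
  'c': 3
  'd': 2
  'e': 1
Maximum frequency: 3

3


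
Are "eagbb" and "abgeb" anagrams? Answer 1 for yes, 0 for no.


Strings: "eagbb", "abgeb"
Sorted first:  abbeg
Sorted second: abbeg
Sorted forms match => anagrams

1


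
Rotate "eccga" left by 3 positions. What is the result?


Input: "eccga", rotate left by 3
First 3 characters: "ecc"
Remaining characters: "ga"
Concatenate remaining + first: "ga" + "ecc" = "gaecc"

gaecc


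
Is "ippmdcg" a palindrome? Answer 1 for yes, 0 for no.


Input: ippmdcg
Reversed: gcdmppi
  Compare pos 0 ('i') with pos 6 ('g'): MISMATCH
  Compare pos 1 ('p') with pos 5 ('c'): MISMATCH
  Compare pos 2 ('p') with pos 4 ('d'): MISMATCH
Result: not a palindrome

0


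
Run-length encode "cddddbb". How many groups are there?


Input: cddddbb
Scanning for consecutive runs:
  Group 1: 'c' x 1 (positions 0-0)
  Group 2: 'd' x 4 (positions 1-4)
  Group 3: 'b' x 2 (positions 5-6)
Total groups: 3

3


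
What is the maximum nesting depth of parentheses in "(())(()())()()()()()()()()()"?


Input: "(())(()())()()()()()()()()()"
Tracking depth:
  Position 0 '(': depth becomes 1
  Position 1 '(': depth becomes 2
  Position 2 ')': depth becomes 1
  Position 3 ')': depth becomes 0
  Position 4 '(': depth becomes 1
  Position 5 '(': depth becomes 2
  Position 6 ')': depth becomes 1
  Position 7 '(': depth becomes 2
  Position 8 ')': depth becomes 1
  Position 9 ')': depth becomes 0
  Position 10 '(': depth becomes 1
  Position 11 ')': depth becomes 0
  Position 12 '(': depth becomes 1
  Position 13 ')': depth becomes 0
  Position 14 '(': depth becomes 1
  Position 15 ')': depth becomes 0
  Position 16 '(': depth becomes 1
  Position 17 ')': depth becomes 0
  Position 18 '(': depth becomes 1
  Position 19 ')': depth becomes 0
  Position 20 '(': depth becomes 1
  Position 21 ')': depth becomes 0
  Position 22 '(': depth becomes 1
  Position 23 ')': depth becomes 0
  Position 24 '(': depth becomes 1
  Position 25 ')': depth becomes 0
  Position 26 '(': depth becomes 1
  Position 27 ')': depth becomes 0
Maximum depth reached: 2

2


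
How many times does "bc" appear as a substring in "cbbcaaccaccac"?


Searching for "bc" in "cbbcaaccaccac"
Scanning each position:
  Position 0: "cb" => no
  Position 1: "bb" => no
  Position 2: "bc" => MATCH
  Position 3: "ca" => no
  Position 4: "aa" => no
  Position 5: "ac" => no
  Position 6: "cc" => no
  Position 7: "ca" => no
  Position 8: "ac" => no
  Position 9: "cc" => no
  Position 10: "ca" => no
  Position 11: "ac" => no
Total occurrences: 1

1


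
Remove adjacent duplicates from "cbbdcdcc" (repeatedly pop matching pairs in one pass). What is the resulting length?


Input: cbbdcdcc
Stack-based adjacent duplicate removal:
  Read 'c': push. Stack: c
  Read 'b': push. Stack: cb
  Read 'b': matches stack top 'b' => pop. Stack: c
  Read 'd': push. Stack: cd
  Read 'c': push. Stack: cdc
  Read 'd': push. Stack: cdcd
  Read 'c': push. Stack: cdcdc
  Read 'c': matches stack top 'c' => pop. Stack: cdcd
Final stack: "cdcd" (length 4)

4


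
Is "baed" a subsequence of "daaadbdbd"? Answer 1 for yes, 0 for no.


Check if "baed" is a subsequence of "daaadbdbd"
Greedy scan:
  Position 0 ('d'): no match needed
  Position 1 ('a'): no match needed
  Position 2 ('a'): no match needed
  Position 3 ('a'): no match needed
  Position 4 ('d'): no match needed
  Position 5 ('b'): matches sub[0] = 'b'
  Position 6 ('d'): no match needed
  Position 7 ('b'): no match needed
  Position 8 ('d'): no match needed
Only matched 1/4 characters => not a subsequence

0


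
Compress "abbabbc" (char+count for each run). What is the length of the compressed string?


Input: abbabbc
Runs:
  'a' x 1 => "a1"
  'b' x 2 => "b2"
  'a' x 1 => "a1"
  'b' x 2 => "b2"
  'c' x 1 => "c1"
Compressed: "a1b2a1b2c1"
Compressed length: 10

10


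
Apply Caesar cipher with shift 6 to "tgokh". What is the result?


Caesar cipher: shift "tgokh" by 6
  't' (pos 19) + 6 = pos 25 = 'z'
  'g' (pos 6) + 6 = pos 12 = 'm'
  'o' (pos 14) + 6 = pos 20 = 'u'
  'k' (pos 10) + 6 = pos 16 = 'q'
  'h' (pos 7) + 6 = pos 13 = 'n'
Result: zmuqn

zmuqn


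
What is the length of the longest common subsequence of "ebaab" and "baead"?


LCS of "ebaab" and "baead"
DP table:
           b    a    e    a    d
      0    0    0    0    0    0
  e   0    0    0    1    1    1
  b   0    1    1    1    1    1
  a   0    1    2    2    2    2
  a   0    1    2    2    3    3
  b   0    1    2    2    3    3
LCS length = dp[5][5] = 3

3


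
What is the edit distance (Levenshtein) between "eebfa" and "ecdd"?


Computing edit distance: "eebfa" -> "ecdd"
DP table:
           e    c    d    d
      0    1    2    3    4
  e   1    0    1    2    3
  e   2    1    1    2    3
  b   3    2    2    2    3
  f   4    3    3    3    3
  a   5    4    4    4    4
Edit distance = dp[5][4] = 4

4


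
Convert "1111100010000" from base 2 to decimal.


Input: "1111100010000" in base 2
Positional expansion:
  Digit '1' (value 1) x 2^12 = 4096
  Digit '1' (value 1) x 2^11 = 2048
  Digit '1' (value 1) x 2^10 = 1024
  Digit '1' (value 1) x 2^9 = 512
  Digit '1' (value 1) x 2^8 = 256
  Digit '0' (value 0) x 2^7 = 0
  Digit '0' (value 0) x 2^6 = 0
  Digit '0' (value 0) x 2^5 = 0
  Digit '1' (value 1) x 2^4 = 16
  Digit '0' (value 0) x 2^3 = 0
  Digit '0' (value 0) x 2^2 = 0
  Digit '0' (value 0) x 2^1 = 0
  Digit '0' (value 0) x 2^0 = 0
Sum = 7952

7952


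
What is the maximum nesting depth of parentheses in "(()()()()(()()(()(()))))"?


Input: "(()()()()(()()(()(()))))"
Tracking depth:
  Position 0 '(': depth becomes 1
  Position 1 '(': depth becomes 2
  Position 2 ')': depth becomes 1
  Position 3 '(': depth becomes 2
  Position 4 ')': depth becomes 1
  Position 5 '(': depth becomes 2
  Position 6 ')': depth becomes 1
  Position 7 '(': depth becomes 2
  Position 8 ')': depth becomes 1
  Position 9 '(': depth becomes 2
  Position 10 '(': depth becomes 3
  Position 11 ')': depth becomes 2
  Position 12 '(': depth becomes 3
  Position 13 ')': depth becomes 2
  Position 14 '(': depth becomes 3
  Position 15 '(': depth becomes 4
  Position 16 ')': depth becomes 3
  Position 17 '(': depth becomes 4
  Position 18 '(': depth becomes 5
  Position 19 ')': depth becomes 4
  Position 20 ')': depth becomes 3
  Position 21 ')': depth becomes 2
  Position 22 ')': depth becomes 1
  Position 23 ')': depth becomes 0
Maximum depth reached: 5

5


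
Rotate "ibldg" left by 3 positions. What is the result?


Input: "ibldg", rotate left by 3
First 3 characters: "ibl"
Remaining characters: "dg"
Concatenate remaining + first: "dg" + "ibl" = "dgibl"

dgibl


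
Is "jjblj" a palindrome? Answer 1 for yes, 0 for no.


Input: jjblj
Reversed: jlbjj
  Compare pos 0 ('j') with pos 4 ('j'): match
  Compare pos 1 ('j') with pos 3 ('l'): MISMATCH
Result: not a palindrome

0


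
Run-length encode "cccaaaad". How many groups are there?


Input: cccaaaad
Scanning for consecutive runs:
  Group 1: 'c' x 3 (positions 0-2)
  Group 2: 'a' x 4 (positions 3-6)
  Group 3: 'd' x 1 (positions 7-7)
Total groups: 3

3


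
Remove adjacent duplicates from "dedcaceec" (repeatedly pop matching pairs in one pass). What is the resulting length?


Input: dedcaceec
Stack-based adjacent duplicate removal:
  Read 'd': push. Stack: d
  Read 'e': push. Stack: de
  Read 'd': push. Stack: ded
  Read 'c': push. Stack: dedc
  Read 'a': push. Stack: dedca
  Read 'c': push. Stack: dedcac
  Read 'e': push. Stack: dedcace
  Read 'e': matches stack top 'e' => pop. Stack: dedcac
  Read 'c': matches stack top 'c' => pop. Stack: dedca
Final stack: "dedca" (length 5)

5


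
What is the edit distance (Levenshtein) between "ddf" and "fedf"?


Computing edit distance: "ddf" -> "fedf"
DP table:
           f    e    d    f
      0    1    2    3    4
  d   1    1    2    2    3
  d   2    2    2    2    3
  f   3    2    3    3    2
Edit distance = dp[3][4] = 2

2


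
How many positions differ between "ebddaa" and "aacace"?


Comparing "ebddaa" and "aacace" position by position:
  Position 0: 'e' vs 'a' => DIFFER
  Position 1: 'b' vs 'a' => DIFFER
  Position 2: 'd' vs 'c' => DIFFER
  Position 3: 'd' vs 'a' => DIFFER
  Position 4: 'a' vs 'c' => DIFFER
  Position 5: 'a' vs 'e' => DIFFER
Positions that differ: 6

6


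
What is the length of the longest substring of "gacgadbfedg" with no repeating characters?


Input: "gacgadbfedg"
Sliding window (track last position of each char):
  Position 0 ('g'): window [0,0] length 1 -- new best
  Position 1 ('a'): window [0,1] length 2 -- new best
  Position 2 ('c'): window [0,2] length 3 -- new best
  Position 3 ('g'): repeat (last at 0), move window start to 1
  Position 3 ('g'): window [1,3] length 3
  Position 4 ('a'): repeat (last at 1), move window start to 2
  Position 4 ('a'): window [2,4] length 3
  Position 5 ('d'): window [2,5] length 4 -- new best
  Position 6 ('b'): window [2,6] length 5 -- new best
  Position 7 ('f'): window [2,7] length 6 -- new best
  Position 8 ('e'): window [2,8] length 7 -- new best
  Position 9 ('d'): repeat (last at 5), move window start to 6
  Position 9 ('d'): window [6,9] length 4
  Position 10 ('g'): window [6,10] length 5
Longest substring with no repeats: "cgadbfe" with length 7

7


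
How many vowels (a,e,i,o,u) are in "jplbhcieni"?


Input: jplbhcieni
Checking each character:
  'j' at position 0: consonant
  'p' at position 1: consonant
  'l' at position 2: consonant
  'b' at position 3: consonant
  'h' at position 4: consonant
  'c' at position 5: consonant
  'i' at position 6: vowel (running total: 1)
  'e' at position 7: vowel (running total: 2)
  'n' at position 8: consonant
  'i' at position 9: vowel (running total: 3)
Total vowels: 3

3


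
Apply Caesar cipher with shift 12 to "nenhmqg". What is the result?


Caesar cipher: shift "nenhmqg" by 12
  'n' (pos 13) + 12 = pos 25 = 'z'
  'e' (pos 4) + 12 = pos 16 = 'q'
  'n' (pos 13) + 12 = pos 25 = 'z'
  'h' (pos 7) + 12 = pos 19 = 't'
  'm' (pos 12) + 12 = pos 24 = 'y'
  'q' (pos 16) + 12 = pos 2 = 'c'
  'g' (pos 6) + 12 = pos 18 = 's'
Result: zqztycs

zqztycs


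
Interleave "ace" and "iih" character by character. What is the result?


Interleaving "ace" and "iih":
  Position 0: 'a' from first, 'i' from second => "ai"
  Position 1: 'c' from first, 'i' from second => "ci"
  Position 2: 'e' from first, 'h' from second => "eh"
Result: aicieh

aicieh


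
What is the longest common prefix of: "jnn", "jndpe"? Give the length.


Words: jnn, jndpe
  Position 0: all 'j' => match
  Position 1: all 'n' => match
  Position 2: ('n', 'd') => mismatch, stop
LCP = "jn" (length 2)

2


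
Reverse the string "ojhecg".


Input: ojhecg
Reading characters right to left:
  Position 5: 'g'
  Position 4: 'c'
  Position 3: 'e'
  Position 2: 'h'
  Position 1: 'j'
  Position 0: 'o'
Reversed: gcehjo

gcehjo


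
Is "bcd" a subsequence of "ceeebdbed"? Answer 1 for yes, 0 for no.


Check if "bcd" is a subsequence of "ceeebdbed"
Greedy scan:
  Position 0 ('c'): no match needed
  Position 1 ('e'): no match needed
  Position 2 ('e'): no match needed
  Position 3 ('e'): no match needed
  Position 4 ('b'): matches sub[0] = 'b'
  Position 5 ('d'): no match needed
  Position 6 ('b'): no match needed
  Position 7 ('e'): no match needed
  Position 8 ('d'): no match needed
Only matched 1/3 characters => not a subsequence

0


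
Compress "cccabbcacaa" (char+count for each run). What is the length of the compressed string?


Input: cccabbcacaa
Runs:
  'c' x 3 => "c3"
  'a' x 1 => "a1"
  'b' x 2 => "b2"
  'c' x 1 => "c1"
  'a' x 1 => "a1"
  'c' x 1 => "c1"
  'a' x 2 => "a2"
Compressed: "c3a1b2c1a1c1a2"
Compressed length: 14

14


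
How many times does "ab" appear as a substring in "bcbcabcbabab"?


Searching for "ab" in "bcbcabcbabab"
Scanning each position:
  Position 0: "bc" => no
  Position 1: "cb" => no
  Position 2: "bc" => no
  Position 3: "ca" => no
  Position 4: "ab" => MATCH
  Position 5: "bc" => no
  Position 6: "cb" => no
  Position 7: "ba" => no
  Position 8: "ab" => MATCH
  Position 9: "ba" => no
  Position 10: "ab" => MATCH
Total occurrences: 3

3


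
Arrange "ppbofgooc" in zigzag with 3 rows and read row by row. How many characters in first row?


Zigzag "ppbofgooc" into 3 rows:
Placing characters:
  'p' => row 0
  'p' => row 1
  'b' => row 2
  'o' => row 1
  'f' => row 0
  'g' => row 1
  'o' => row 2
  'o' => row 1
  'c' => row 0
Rows:
  Row 0: "pfc"
  Row 1: "pogo"
  Row 2: "bo"
First row length: 3

3


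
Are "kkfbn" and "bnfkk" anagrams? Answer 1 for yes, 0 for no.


Strings: "kkfbn", "bnfkk"
Sorted first:  bfkkn
Sorted second: bfkkn
Sorted forms match => anagrams

1


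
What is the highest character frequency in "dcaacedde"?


Input: dcaacedde
Character counts:
  'a': 2
  'c': 2
  'd': 3
  'e': 2
Maximum frequency: 3

3


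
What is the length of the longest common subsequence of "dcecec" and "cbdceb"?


LCS of "dcecec" and "cbdceb"
DP table:
           c    b    d    c    e    b
      0    0    0    0    0    0    0
  d   0    0    0    1    1    1    1
  c   0    1    1    1    2    2    2
  e   0    1    1    1    2    3    3
  c   0    1    1    1    2    3    3
  e   0    1    1    1    2    3    3
  c   0    1    1    1    2    3    3
LCS length = dp[6][6] = 3

3


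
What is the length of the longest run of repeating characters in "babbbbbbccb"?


Input: "babbbbbbccb"
Scanning for longest run:
  Position 1 ('a'): new char, reset run to 1
  Position 2 ('b'): new char, reset run to 1
  Position 3 ('b'): continues run of 'b', length=2
  Position 4 ('b'): continues run of 'b', length=3
  Position 5 ('b'): continues run of 'b', length=4
  Position 6 ('b'): continues run of 'b', length=5
  Position 7 ('b'): continues run of 'b', length=6
  Position 8 ('c'): new char, reset run to 1
  Position 9 ('c'): continues run of 'c', length=2
  Position 10 ('b'): new char, reset run to 1
Longest run: 'b' with length 6

6


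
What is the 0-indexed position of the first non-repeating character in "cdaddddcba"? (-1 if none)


Input: cdaddddcba
Character frequencies:
  'a': 2
  'b': 1
  'c': 2
  'd': 5
Scanning left to right for freq == 1:
  Position 0 ('c'): freq=2, skip
  Position 1 ('d'): freq=5, skip
  Position 2 ('a'): freq=2, skip
  Position 3 ('d'): freq=5, skip
  Position 4 ('d'): freq=5, skip
  Position 5 ('d'): freq=5, skip
  Position 6 ('d'): freq=5, skip
  Position 7 ('c'): freq=2, skip
  Position 8 ('b'): unique! => answer = 8

8


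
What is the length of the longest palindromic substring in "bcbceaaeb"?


Input: "bcbceaaeb"
Checking substrings for palindromes:
  [4:8] "eaae" (len 4) => palindrome
  [0:3] "bcb" (len 3) => palindrome
  [1:4] "cbc" (len 3) => palindrome
  [5:7] "aa" (len 2) => palindrome
Longest palindromic substring: "eaae" with length 4

4


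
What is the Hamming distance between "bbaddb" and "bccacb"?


Comparing "bbaddb" and "bccacb" position by position:
  Position 0: 'b' vs 'b' => same
  Position 1: 'b' vs 'c' => differ
  Position 2: 'a' vs 'c' => differ
  Position 3: 'd' vs 'a' => differ
  Position 4: 'd' vs 'c' => differ
  Position 5: 'b' vs 'b' => same
Total differences (Hamming distance): 4

4


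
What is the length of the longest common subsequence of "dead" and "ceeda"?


LCS of "dead" and "ceeda"
DP table:
           c    e    e    d    a
      0    0    0    0    0    0
  d   0    0    0    0    1    1
  e   0    0    1    1    1    1
  a   0    0    1    1    1    2
  d   0    0    1    1    2    2
LCS length = dp[4][5] = 2

2


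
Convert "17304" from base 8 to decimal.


Input: "17304" in base 8
Positional expansion:
  Digit '1' (value 1) x 8^4 = 4096
  Digit '7' (value 7) x 8^3 = 3584
  Digit '3' (value 3) x 8^2 = 192
  Digit '0' (value 0) x 8^1 = 0
  Digit '4' (value 4) x 8^0 = 4
Sum = 7876

7876


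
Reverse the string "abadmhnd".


Input: abadmhnd
Reading characters right to left:
  Position 7: 'd'
  Position 6: 'n'
  Position 5: 'h'
  Position 4: 'm'
  Position 3: 'd'
  Position 2: 'a'
  Position 1: 'b'
  Position 0: 'a'
Reversed: dnhmdaba

dnhmdaba


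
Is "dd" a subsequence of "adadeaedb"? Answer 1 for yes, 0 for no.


Check if "dd" is a subsequence of "adadeaedb"
Greedy scan:
  Position 0 ('a'): no match needed
  Position 1 ('d'): matches sub[0] = 'd'
  Position 2 ('a'): no match needed
  Position 3 ('d'): matches sub[1] = 'd'
  Position 4 ('e'): no match needed
  Position 5 ('a'): no match needed
  Position 6 ('e'): no match needed
  Position 7 ('d'): no match needed
  Position 8 ('b'): no match needed
All 2 characters matched => is a subsequence

1


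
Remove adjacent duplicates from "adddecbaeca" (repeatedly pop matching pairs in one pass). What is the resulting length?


Input: adddecbaeca
Stack-based adjacent duplicate removal:
  Read 'a': push. Stack: a
  Read 'd': push. Stack: ad
  Read 'd': matches stack top 'd' => pop. Stack: a
  Read 'd': push. Stack: ad
  Read 'e': push. Stack: ade
  Read 'c': push. Stack: adec
  Read 'b': push. Stack: adecb
  Read 'a': push. Stack: adecba
  Read 'e': push. Stack: adecbae
  Read 'c': push. Stack: adecbaec
  Read 'a': push. Stack: adecbaeca
Final stack: "adecbaeca" (length 9)

9


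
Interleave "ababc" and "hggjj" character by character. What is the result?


Interleaving "ababc" and "hggjj":
  Position 0: 'a' from first, 'h' from second => "ah"
  Position 1: 'b' from first, 'g' from second => "bg"
  Position 2: 'a' from first, 'g' from second => "ag"
  Position 3: 'b' from first, 'j' from second => "bj"
  Position 4: 'c' from first, 'j' from second => "cj"
Result: ahbgagbjcj

ahbgagbjcj


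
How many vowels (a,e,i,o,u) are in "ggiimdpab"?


Input: ggiimdpab
Checking each character:
  'g' at position 0: consonant
  'g' at position 1: consonant
  'i' at position 2: vowel (running total: 1)
  'i' at position 3: vowel (running total: 2)
  'm' at position 4: consonant
  'd' at position 5: consonant
  'p' at position 6: consonant
  'a' at position 7: vowel (running total: 3)
  'b' at position 8: consonant
Total vowels: 3

3


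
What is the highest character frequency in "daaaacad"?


Input: daaaacad
Character counts:
  'a': 5
  'c': 1
  'd': 2
Maximum frequency: 5

5


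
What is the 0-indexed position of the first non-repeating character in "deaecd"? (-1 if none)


Input: deaecd
Character frequencies:
  'a': 1
  'c': 1
  'd': 2
  'e': 2
Scanning left to right for freq == 1:
  Position 0 ('d'): freq=2, skip
  Position 1 ('e'): freq=2, skip
  Position 2 ('a'): unique! => answer = 2

2


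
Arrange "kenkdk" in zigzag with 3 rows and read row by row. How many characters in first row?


Zigzag "kenkdk" into 3 rows:
Placing characters:
  'k' => row 0
  'e' => row 1
  'n' => row 2
  'k' => row 1
  'd' => row 0
  'k' => row 1
Rows:
  Row 0: "kd"
  Row 1: "ekk"
  Row 2: "n"
First row length: 2

2


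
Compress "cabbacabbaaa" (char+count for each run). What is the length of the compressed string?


Input: cabbacabbaaa
Runs:
  'c' x 1 => "c1"
  'a' x 1 => "a1"
  'b' x 2 => "b2"
  'a' x 1 => "a1"
  'c' x 1 => "c1"
  'a' x 1 => "a1"
  'b' x 2 => "b2"
  'a' x 3 => "a3"
Compressed: "c1a1b2a1c1a1b2a3"
Compressed length: 16

16


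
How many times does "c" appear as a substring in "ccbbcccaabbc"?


Searching for "c" in "ccbbcccaabbc"
Scanning each position:
  Position 0: "c" => MATCH
  Position 1: "c" => MATCH
  Position 2: "b" => no
  Position 3: "b" => no
  Position 4: "c" => MATCH
  Position 5: "c" => MATCH
  Position 6: "c" => MATCH
  Position 7: "a" => no
  Position 8: "a" => no
  Position 9: "b" => no
  Position 10: "b" => no
  Position 11: "c" => MATCH
Total occurrences: 6

6


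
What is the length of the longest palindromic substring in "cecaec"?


Input: "cecaec"
Checking substrings for palindromes:
  [0:3] "cec" (len 3) => palindrome
Longest palindromic substring: "cec" with length 3

3


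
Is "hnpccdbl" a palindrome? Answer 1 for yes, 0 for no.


Input: hnpccdbl
Reversed: lbdccpnh
  Compare pos 0 ('h') with pos 7 ('l'): MISMATCH
  Compare pos 1 ('n') with pos 6 ('b'): MISMATCH
  Compare pos 2 ('p') with pos 5 ('d'): MISMATCH
  Compare pos 3 ('c') with pos 4 ('c'): match
Result: not a palindrome

0


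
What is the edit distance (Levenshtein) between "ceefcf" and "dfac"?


Computing edit distance: "ceefcf" -> "dfac"
DP table:
           d    f    a    c
      0    1    2    3    4
  c   1    1    2    3    3
  e   2    2    2    3    4
  e   3    3    3    3    4
  f   4    4    3    4    4
  c   5    5    4    4    4
  f   6    6    5    5    5
Edit distance = dp[6][4] = 5

5


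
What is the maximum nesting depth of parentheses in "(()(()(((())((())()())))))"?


Input: "(()(()(((())((())()())))))"
Tracking depth:
  Position 0 '(': depth becomes 1
  Position 1 '(': depth becomes 2
  Position 2 ')': depth becomes 1
  Position 3 '(': depth becomes 2
  Position 4 '(': depth becomes 3
  Position 5 ')': depth becomes 2
  Position 6 '(': depth becomes 3
  Position 7 '(': depth becomes 4
  Position 8 '(': depth becomes 5
  Position 9 '(': depth becomes 6
  Position 10 ')': depth becomes 5
  Position 11 ')': depth becomes 4
  Position 12 '(': depth becomes 5
  Position 13 '(': depth becomes 6
  Position 14 '(': depth becomes 7
  Position 15 ')': depth becomes 6
  Position 16 ')': depth becomes 5
  Position 17 '(': depth becomes 6
  Position 18 ')': depth becomes 5
  Position 19 '(': depth becomes 6
  Position 20 ')': depth becomes 5
  Position 21 ')': depth becomes 4
  Position 22 ')': depth becomes 3
  Position 23 ')': depth becomes 2
  Position 24 ')': depth becomes 1
  Position 25 ')': depth becomes 0
Maximum depth reached: 7

7


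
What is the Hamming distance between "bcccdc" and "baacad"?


Comparing "bcccdc" and "baacad" position by position:
  Position 0: 'b' vs 'b' => same
  Position 1: 'c' vs 'a' => differ
  Position 2: 'c' vs 'a' => differ
  Position 3: 'c' vs 'c' => same
  Position 4: 'd' vs 'a' => differ
  Position 5: 'c' vs 'd' => differ
Total differences (Hamming distance): 4

4


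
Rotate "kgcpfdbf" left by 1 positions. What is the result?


Input: "kgcpfdbf", rotate left by 1
First 1 characters: "k"
Remaining characters: "gcpfdbf"
Concatenate remaining + first: "gcpfdbf" + "k" = "gcpfdbfk"

gcpfdbfk


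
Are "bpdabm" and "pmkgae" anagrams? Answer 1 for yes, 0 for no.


Strings: "bpdabm", "pmkgae"
Sorted first:  abbdmp
Sorted second: aegkmp
Differ at position 1: 'b' vs 'e' => not anagrams

0
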